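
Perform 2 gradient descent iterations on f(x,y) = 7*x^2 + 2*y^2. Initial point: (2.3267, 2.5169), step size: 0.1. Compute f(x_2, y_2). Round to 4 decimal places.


Gradient descent on f(x,y) = 7*x^2 + 2*y^2.
Starting point: (2.3267, 2.5169), alpha = 0.1
Step 1: grad_x = 2*7*2.3267 = 32.5738, grad_y = 2*2*2.5169 = 10.0676
  x_1 = 2.3267 - 0.1*32.5738 = -0.9307
  y_1 = 2.5169 - 0.1*10.0676 = 1.5101
Step 2: grad_x = 2*7*-0.9307 = -13.0295, grad_y = 2*2*1.5101 = 6.0406
  x_2 = -0.9307 - 0.1*-13.0295 = 0.3723
  y_2 = 1.5101 - 0.1*6.0406 = 0.9061
f(0.3723, 0.9061) = 7*0.3723^2 + 2*0.9061^2 = 2.6121


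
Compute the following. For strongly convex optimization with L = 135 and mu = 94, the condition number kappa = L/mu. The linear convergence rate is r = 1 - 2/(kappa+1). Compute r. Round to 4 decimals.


Step 1: Compute the condition number.
kappa = L/mu = 135/94 = 1.4362
Step 2: Compute the convergence rate.
r = 1 - 2/(kappa + 1) = 1 - 2*mu/(L + mu) = (L - mu)/(L + mu) = 41/229 = 0.179


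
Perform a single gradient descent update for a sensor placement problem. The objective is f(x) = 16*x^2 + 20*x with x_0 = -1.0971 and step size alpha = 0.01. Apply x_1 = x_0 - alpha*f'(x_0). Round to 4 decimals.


We compute the gradient at x_0 and apply the update.
f'(x) = 32*x + 20
f'(-1.0971) = 32*-1.0971 + 20 = -15.1072
x_1 = -1.0971 - 0.01*-15.1072 = -0.946


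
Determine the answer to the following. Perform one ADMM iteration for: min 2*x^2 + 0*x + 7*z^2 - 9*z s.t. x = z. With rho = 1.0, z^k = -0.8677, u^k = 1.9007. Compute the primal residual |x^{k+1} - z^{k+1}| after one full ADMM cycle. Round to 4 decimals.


ADMM iteration with rho = 1.0, z^k = -0.8677, u^k = 1.9007
Step 1: x-update.
Minimize 2*x^2 + 0*x + (1.0/2)*(x + 0.8677 + 1.9007)^2
FOC: (2*2 + 1.0)*x = 0 + 1.0*(-0.8677 - 1.9007)
x^{k+1} = -0.5537
Step 2: z-update.
Minimize 7*z^2 - 9*z + (1.0/2)*(-0.5537 - z + 1.9007)^2
FOC: (2*7 + 1.0)*z = 9 + 1.0*(-0.5537 + 1.9007)
z^{k+1} = 0.6898
Step 3: u-update.
u^{k+1} = 1.9007 - 0.5537 - 0.6898 = 0.6572
Step 4: Primal residual = |-0.5537 - 0.6898| = 1.2435


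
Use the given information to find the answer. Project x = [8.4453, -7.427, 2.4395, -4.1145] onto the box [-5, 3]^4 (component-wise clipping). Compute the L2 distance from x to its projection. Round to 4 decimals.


Project each component onto [-5, 3].
clip(8.4453) = 3.0, clip(-7.427) = -5.0, clip(2.4395) = 2.4395, clip(-4.1145) = -4.1145
Projection = [3.0, -5.0, 2.4395, -4.1145]
Squared diffs: [29.6513, 5.8903, 0.0, 0.0]
Distance = sqrt(35.5416) = 5.9617


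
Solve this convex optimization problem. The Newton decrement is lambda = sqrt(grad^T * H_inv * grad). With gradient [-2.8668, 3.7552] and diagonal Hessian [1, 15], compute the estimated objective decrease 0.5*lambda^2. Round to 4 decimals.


Step 1: H is diagonal, so H^(-1) * g = [-2.8668, 0.2503].
Step 2: g^T H^(-1) g = sum_i g_i^2 / H_ii
  = (-2.8668)^2/1 + (3.7552)^2/15
  = 8.2185 + 0.9401 = 9.1586
Step 3: Objective decrease = 0.5 * g^T H^(-1) g = 4.5793


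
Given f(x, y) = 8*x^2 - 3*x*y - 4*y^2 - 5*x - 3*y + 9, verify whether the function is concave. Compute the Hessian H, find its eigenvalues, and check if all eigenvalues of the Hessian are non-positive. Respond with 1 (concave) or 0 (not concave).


The Hessian of f(x,y) = 8*x^2 - 3*x*y - 4*y^2 - 5*x - 3*y + 9 is:
H = [[16, -3], [-3, -8]]
Trace = 16 - 8 = 8
Determinant = 16*-8 - (-3)^2 = -137
Discriminant = (8)^2 - 4*-137 = 612.0
Eigenvalues: lambda_1 = -8.3693, lambda_2 = 16.3693
The function is not concave.

0


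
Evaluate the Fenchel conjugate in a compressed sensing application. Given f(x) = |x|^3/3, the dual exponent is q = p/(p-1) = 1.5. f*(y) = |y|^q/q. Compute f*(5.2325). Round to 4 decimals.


The conjugate exponent q satisfies 1/p + 1/q = 1.
p = 3, so q = 3/(3 - 1) = 1.5
|y|^q = 5.2325^1.5 = 11.9692
f*(5.2325) = 11.9692 / 1.5 = 7.9794


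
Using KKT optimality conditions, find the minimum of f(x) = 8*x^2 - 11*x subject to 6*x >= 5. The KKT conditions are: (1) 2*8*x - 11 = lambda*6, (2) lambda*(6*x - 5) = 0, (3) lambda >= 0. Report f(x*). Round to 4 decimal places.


Step 1: Try lambda = 0 (constraint inactive).
x_unc = 11/(2*8) = 0.6875
Check: 6*0.6875 = 4.125 < 5 -- violated!
Step 2: Constraint must be active: 6*x = 5
x* = 5/6 = 0.8333 (rounded; the exact value 5/6 is used below)
lambda = (2*8*(5/6) - 11)/6 = 0.3889
Step 3: Compute optimal value.
f(x*) = 8*(5/6)^2 - 11*(5/6) = -3.6111


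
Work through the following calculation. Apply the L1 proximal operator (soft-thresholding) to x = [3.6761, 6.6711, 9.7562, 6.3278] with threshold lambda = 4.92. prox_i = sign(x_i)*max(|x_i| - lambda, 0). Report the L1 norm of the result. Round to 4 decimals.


Soft-thresholding with lambda = 4.92:
prox(3.6761) = sign(3.6761)*max(|3.6761| - 4.92, 0) = 0.0
prox(6.6711) = sign(6.6711)*max(|6.6711| - 4.92, 0) = 1.7511
prox(9.7562) = sign(9.7562)*max(|9.7562| - 4.92, 0) = 4.8362
prox(6.3278) = sign(6.3278)*max(|6.3278| - 4.92, 0) = 1.4078
prox(x) = [0.0, 1.7511, 4.8362, 1.4078]
||prox(x)||_1 = 0.0 + 1.7511 + 4.8362 + 1.4078 = 7.9951


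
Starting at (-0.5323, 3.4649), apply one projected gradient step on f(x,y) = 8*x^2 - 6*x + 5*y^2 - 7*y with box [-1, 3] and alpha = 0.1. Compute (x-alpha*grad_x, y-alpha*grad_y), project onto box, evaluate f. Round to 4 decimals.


Step 1: Compute gradient at (-0.5323, 3.4649).
grad_x = 2*8*-0.5323 - 6 = -14.5168
grad_y = 2*5*3.4649 - 7 = 27.649
Step 2: Gradient step.
x_raw = -0.5323 - 0.1*-14.5168 = 0.9194
y_raw = 3.4649 - 0.1*27.649 = 0.7
Step 3: Project onto [-1, 3].
x_proj = clip(0.9194) = 0.9194
y_proj = clip(0.7) = 0.7
Step 4: Evaluate f.
f(0.9194, 0.7) = -1.2042


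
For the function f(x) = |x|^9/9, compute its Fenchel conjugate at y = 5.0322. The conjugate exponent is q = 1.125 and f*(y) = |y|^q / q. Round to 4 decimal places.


The conjugate exponent q satisfies 1/p + 1/q = 1.
p = 9, so q = 9/(9 - 1) = 1.125
|y|^q = 5.0322^1.125 = 6.1585
f*(5.0322) = 6.1585 / 1.125 = 5.4743


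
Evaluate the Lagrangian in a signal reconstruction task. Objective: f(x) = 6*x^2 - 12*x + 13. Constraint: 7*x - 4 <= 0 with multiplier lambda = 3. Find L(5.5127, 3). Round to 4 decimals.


Step 1: Evaluate f(x).
f(5.5127) = 6*5.5127^2 - 12*5.5127 + 13 = 129.1868
Step 2: Evaluate g(x).
g(5.5127) = 7*5.5127 - 4 = 34.5889
Step 3: Compute Lagrangian.
L = 129.1868 + 3*34.5889 = 232.9535


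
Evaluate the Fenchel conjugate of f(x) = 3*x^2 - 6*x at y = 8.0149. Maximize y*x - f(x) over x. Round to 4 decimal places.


f*(y) = sup_x {y*x - a*x^2 - b*x} = sup_x {(y-b)*x - a*x^2}
FOC: (y - b) - 2a*x = 0 => x* = (y - b)/(2a)
x* = (8.0149 + 6)/(2*3) = 2.3358
f*(8.0149) = (y-b)^2/(4a) = (8.0149 + 6)^2/(4*3)
= 196.4174/12 = 16.3681


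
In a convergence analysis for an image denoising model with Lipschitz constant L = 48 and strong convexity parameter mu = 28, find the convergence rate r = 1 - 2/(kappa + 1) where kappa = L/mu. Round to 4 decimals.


Step 1: Compute the condition number.
kappa = L/mu = 48/28 = 1.7143
Step 2: Compute the convergence rate.
r = 1 - 2/(kappa + 1) = 1 - 2*mu/(L + mu) = (L - mu)/(L + mu) = 20/76 = 0.2632


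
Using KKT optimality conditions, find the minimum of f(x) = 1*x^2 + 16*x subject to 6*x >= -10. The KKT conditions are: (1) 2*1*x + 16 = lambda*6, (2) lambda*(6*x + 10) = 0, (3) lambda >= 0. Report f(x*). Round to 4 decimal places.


Step 1: Try lambda = 0 (constraint inactive).
x_unc = -16/(2*1) = -8.0
Check: 6*-8.0 = -48.0 < -10 -- violated!
Step 2: Constraint must be active: 6*x = -10
x* = -10/6 = -5/3 = -1.6667 (rounded; the exact value -5/3 is used below)
lambda = (2*1*(-5/3) + 16)/6 = 2.1111
Step 3: Compute optimal value.
f(x*) = 1*(-5/3)^2 + 16*(-5/3) = -23.8889


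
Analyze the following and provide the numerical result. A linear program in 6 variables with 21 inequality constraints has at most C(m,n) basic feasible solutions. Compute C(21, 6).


Each vertex corresponds to some choice of n active constraints out of m, so the number of vertices is at most C(m, n) = m! / (n!(m-n)!).
m = 21, n = 6
Numerator: 21 * 20 * 19 * 18 * 17 * 16
Denominator: 6! = 720
C(21, 6) = 54264


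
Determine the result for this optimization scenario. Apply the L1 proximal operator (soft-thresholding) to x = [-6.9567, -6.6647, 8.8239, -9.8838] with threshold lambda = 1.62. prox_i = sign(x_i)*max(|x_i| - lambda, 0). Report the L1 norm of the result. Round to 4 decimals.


Soft-thresholding with lambda = 1.62:
prox(-6.9567) = sign(-6.9567)*max(|-6.9567| - 1.62, 0) = -5.3367
prox(-6.6647) = sign(-6.6647)*max(|-6.6647| - 1.62, 0) = -5.0447
prox(8.8239) = sign(8.8239)*max(|8.8239| - 1.62, 0) = 7.2039
prox(-9.8838) = sign(-9.8838)*max(|-9.8838| - 1.62, 0) = -8.2638
prox(x) = [-5.3367, -5.0447, 7.2039, -8.2638]
||prox(x)||_1 = 5.3367 + 5.0447 + 7.2039 + 8.2638 = 25.8491


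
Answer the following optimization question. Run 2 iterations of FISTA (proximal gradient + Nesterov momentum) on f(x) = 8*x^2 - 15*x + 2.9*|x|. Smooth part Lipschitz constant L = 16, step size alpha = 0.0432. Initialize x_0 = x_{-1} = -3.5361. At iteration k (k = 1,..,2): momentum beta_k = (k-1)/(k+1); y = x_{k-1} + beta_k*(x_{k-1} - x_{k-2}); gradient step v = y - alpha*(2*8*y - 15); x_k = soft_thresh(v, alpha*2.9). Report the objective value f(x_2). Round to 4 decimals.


FISTA on f(x) = 8*x^2 - 15*x + 2.9*|x|
L = 16, alpha = 0.0432
Iteration 1: beta = 0.0, y = -3.5361 + 0.0*(-3.5361 + 3.5361) = -3.5361
  grad(y) = -71.5776, v = y - alpha*grad = -0.4439
  prox(v) = soft_thresh(-0.4439, 0.1253) = -0.3187
Iteration 2: beta = 0.3333, y = -0.3187 + 0.3333*(-0.3187 + 3.5361) = 0.7538
  grad(y) = -2.939, v = y - alpha*grad = 0.8808
  prox(v) = soft_thresh(0.8808, 0.1253) = 0.7555
f(x_2) = 8*0.7555^2 - 15*0.7555 + 2.9*|0.7555| = -4.5753


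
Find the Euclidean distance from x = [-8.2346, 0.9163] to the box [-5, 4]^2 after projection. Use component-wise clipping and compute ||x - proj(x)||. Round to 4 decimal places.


Project each component onto [-5, 4].
clip(-8.2346) = -5.0, clip(0.9163) = 0.9163
Projection = [-5.0, 0.9163]
Squared diffs: [10.4626, 0.0]
Distance = sqrt(10.4626) = 3.2346


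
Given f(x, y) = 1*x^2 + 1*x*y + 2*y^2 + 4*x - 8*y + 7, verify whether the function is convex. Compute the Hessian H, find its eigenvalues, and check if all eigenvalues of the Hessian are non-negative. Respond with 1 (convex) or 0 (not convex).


The Hessian of f(x,y) = 1*x^2 + 1*x*y + 2*y^2 + 4*x - 8*y + 7 is:
H = [[2, 1], [1, 4]]
Trace = 2 + 4 = 6
Determinant = 2*4 - (1)^2 = 7
Discriminant = (6)^2 - 4*7 = 8.0
Eigenvalues: lambda_1 = 1.5858, lambda_2 = 4.4142
The function is convex.

1


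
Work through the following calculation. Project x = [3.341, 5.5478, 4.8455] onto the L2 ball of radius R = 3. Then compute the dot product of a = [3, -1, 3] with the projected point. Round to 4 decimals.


Step 1: Compute ||x|| (intermediates to 6 decimals).
||x|| = sqrt(3.341^2 + 5.5478^2 + 4.8455^2) = 8.088216
Step 2: Project.
Since ||x|| > R, scale = R/||x|| = 3/8.088216 = 0.37091, proj(x) = scale * x
proj(x) = [1.23921, 2.057734, 1.797244]
Step 3: Dot product.
a^T * proj(x) = 3*1.23921 - 1*2.057734 + 3*1.797244 = 7.0516


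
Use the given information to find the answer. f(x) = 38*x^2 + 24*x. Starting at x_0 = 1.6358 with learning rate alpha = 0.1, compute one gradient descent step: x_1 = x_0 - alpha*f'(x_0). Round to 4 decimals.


We compute the gradient at x_0 and apply the update.
f'(x) = 76*x + 24
f'(1.6358) = 76*1.6358 + 24 = 148.3208
x_1 = 1.6358 - 0.1*148.3208 = -13.1963


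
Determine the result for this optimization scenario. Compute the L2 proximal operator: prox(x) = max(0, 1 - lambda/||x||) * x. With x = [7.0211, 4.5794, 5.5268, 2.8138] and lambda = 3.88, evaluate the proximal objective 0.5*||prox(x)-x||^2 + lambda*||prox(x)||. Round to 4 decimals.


Step 1: Compute ||x||.
||x|| = 10.4274
Step 2: Compute scaling factor.
scale = max(0, 1 - 3.88/10.4274) = 0.6279
Step 3: prox(x) = [4.4086, 2.8754, 3.4703, 1.7668]
||prox(x)|| = 6.5474
Step 4: Proximal objective.
0.5*||prox-x||^2 = 7.5272
lambda*||prox|| = 25.4039
Total = 32.9309


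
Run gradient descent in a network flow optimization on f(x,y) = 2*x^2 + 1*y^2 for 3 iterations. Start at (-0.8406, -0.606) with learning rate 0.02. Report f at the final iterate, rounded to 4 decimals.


Gradient descent on f(x,y) = 2*x^2 + 1*y^2.
Starting point: (-0.8406, -0.606), alpha = 0.02
Step 1: grad_x = 2*2*-0.8406 = -3.3624, grad_y = 2*1*-0.606 = -1.212
  x_1 = -0.8406 - 0.02*-3.3624 = -0.7734
  y_1 = -0.606 - 0.02*-1.212 = -0.5818
Step 2: grad_x = 2*2*-0.7734 = -3.0934, grad_y = 2*1*-0.5818 = -1.1635
  x_2 = -0.7734 - 0.02*-3.0934 = -0.7115
  y_2 = -0.5818 - 0.02*-1.1635 = -0.5585
Step 3: grad_x = 2*2*-0.7115 = -2.8459, grad_y = 2*1*-0.5585 = -1.117
  x_3 = -0.7115 - 0.02*-2.8459 = -0.6546
  y_3 = -0.5585 - 0.02*-1.117 = -0.5362
f(-0.6546, -0.5362) = 2*(-0.6546)^2 + 1*(-0.5362)^2 = 1.1444


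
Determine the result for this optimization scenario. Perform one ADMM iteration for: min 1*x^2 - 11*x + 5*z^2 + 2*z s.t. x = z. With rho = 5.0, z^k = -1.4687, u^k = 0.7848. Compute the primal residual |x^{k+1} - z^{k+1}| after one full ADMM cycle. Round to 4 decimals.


ADMM iteration with rho = 5.0, z^k = -1.4687, u^k = 0.7848
Step 1: x-update.
Minimize 1*x^2 - 11*x + (5.0/2)*(x + 1.4687 + 0.7848)^2
FOC: (2*1 + 5.0)*x = 11 + 5.0*(-1.4687 - 0.7848)
x^{k+1} = -0.0382
Step 2: z-update.
Minimize 5*z^2 + 2*z + (5.0/2)*(-0.0382 - z + 0.7848)^2
FOC: (2*5 + 5.0)*z = -2 + 5.0*(-0.0382 + 0.7848)
z^{k+1} = 0.1155
Step 3: u-update.
u^{k+1} = 0.7848 - 0.0382 - 0.1155 = 0.6311
Step 4: Primal residual = |-0.0382 - 0.1155| = 0.1537


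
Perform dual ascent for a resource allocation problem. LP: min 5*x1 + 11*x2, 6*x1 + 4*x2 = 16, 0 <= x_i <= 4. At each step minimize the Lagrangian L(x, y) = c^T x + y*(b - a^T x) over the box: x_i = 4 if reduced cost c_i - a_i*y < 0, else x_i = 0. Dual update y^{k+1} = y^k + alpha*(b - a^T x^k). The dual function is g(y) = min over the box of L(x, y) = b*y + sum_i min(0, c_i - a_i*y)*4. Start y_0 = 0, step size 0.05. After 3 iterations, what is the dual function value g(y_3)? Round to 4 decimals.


Dual ascent for LP: min 5*x1 + 11*x2, 6*x1 + 4*x2 = 16, 0 <= x_i <= 4
Step 1: y^k = 0.0, reduced costs: (5.0, 11.0)
  x^k = (0.0, 0.0), subgradient = b - a^T x = 16.0
  y^{k+1} = 0.0 + 0.05*16.0 = 0.8
Step 2: y^k = 0.8, reduced costs: (0.2, 7.8)
  x^k = (0.0, 0.0), subgradient = b - a^T x = 16.0
  y^{k+1} = 0.8 + 0.05*16.0 = 1.6
Step 3: y^k = 1.6, reduced costs: (-4.6, 4.6)
  x^k = (4.0, 0.0), subgradient = b - a^T x = -8.0
  y^{k+1} = 1.6 + 0.05*-8.0 = 1.2
Dual objective at y_3 = 1.2: reduced costs (-2.2, 6.2), box minimizer x = (4.0, 0.0)
g(y_3) = b*y + (c1 - a1*y)*x1 + (c2 - a2*y)*x2 = 16*1.2 + (-2.2)*4.0 + 6.2*0.0 = 19.2 - 8.8 + 0.0 = 10.4


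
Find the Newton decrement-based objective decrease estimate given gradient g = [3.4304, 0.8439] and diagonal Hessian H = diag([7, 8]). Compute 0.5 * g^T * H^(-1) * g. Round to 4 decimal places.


Step 1: H is diagonal, so H^(-1) * g = [0.4901, 0.1055].
Step 2: g^T H^(-1) g = sum_i g_i^2 / H_ii
  = (3.4304)^2/7 + (0.8439)^2/8
  = 1.6811 + 0.089 = 1.7701
Step 3: Objective decrease = 0.5 * g^T H^(-1) g = 0.8851


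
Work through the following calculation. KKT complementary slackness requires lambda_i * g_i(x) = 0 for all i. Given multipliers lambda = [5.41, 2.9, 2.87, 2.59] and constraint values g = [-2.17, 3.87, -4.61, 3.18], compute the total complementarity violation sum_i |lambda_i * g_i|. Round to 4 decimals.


KKT complementary slackness check:
lambda_1 * g_1 = 5.41 * -2.17 = -11.7397
lambda_2 * g_2 = 2.9 * 3.87 = 11.223
lambda_3 * g_3 = 2.87 * -4.61 = -13.2307
lambda_4 * g_4 = 2.59 * 3.18 = 8.2362
Total violation = 11.7397 + 11.223 + 13.2307 + 8.2362 = 44.4296


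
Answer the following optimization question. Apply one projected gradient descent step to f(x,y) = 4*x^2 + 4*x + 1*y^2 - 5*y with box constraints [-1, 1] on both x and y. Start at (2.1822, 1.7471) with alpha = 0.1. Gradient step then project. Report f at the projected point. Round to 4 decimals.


Step 1: Compute gradient at (2.1822, 1.7471).
grad_x = 2*4*2.1822 + 4 = 21.4576
grad_y = 2*1*1.7471 - 5 = -1.5058
Step 2: Gradient step.
x_raw = 2.1822 - 0.1*21.4576 = 0.0364
y_raw = 1.7471 - 0.1*-1.5058 = 1.8977
Step 3: Project onto [-1, 1].
x_proj = clip(0.0364) = 0.0364
y_proj = clip(1.8977) = 1.0
Step 4: Evaluate f.
f(0.0364, 1.0) = -3.8489


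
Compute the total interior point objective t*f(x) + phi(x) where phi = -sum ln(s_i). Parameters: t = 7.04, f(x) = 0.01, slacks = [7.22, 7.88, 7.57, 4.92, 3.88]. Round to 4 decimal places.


Step 1: Compute log-barrier.
ln values: [1.9769, 2.0643, 2.0242, 1.5933, 1.3558]
phi = -(1.9769 + 2.0643 + 2.0242 + 1.5933 + 1.3558) = -9.0145
Step 2: Compute augmented objective.
t*f(x) = 7.04*0.01 = 0.0704
Total = 0.0704 - 9.0145 = -8.9441


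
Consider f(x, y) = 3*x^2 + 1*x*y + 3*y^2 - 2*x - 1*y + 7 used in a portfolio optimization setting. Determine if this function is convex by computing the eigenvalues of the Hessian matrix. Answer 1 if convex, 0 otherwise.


The Hessian of f(x,y) = 3*x^2 + 1*x*y + 3*y^2 - 2*x - 1*y + 7 is:
H = [[6, 1], [1, 6]]
Trace = 6 + 6 = 12
Determinant = 6*6 - (1)^2 = 35
Discriminant = (12)^2 - 4*35 = 4.0
Eigenvalues: lambda_1 = 5.0, lambda_2 = 7.0
The function is convex.

1


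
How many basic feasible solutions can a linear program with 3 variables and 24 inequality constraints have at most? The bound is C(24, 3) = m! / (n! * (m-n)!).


Each vertex corresponds to some choice of n active constraints out of m, so the number of vertices is at most C(m, n) = m! / (n!(m-n)!).
m = 24, n = 3
Numerator: 24 * 23 * 22
Denominator: 3! = 6
C(24, 3) = 2024


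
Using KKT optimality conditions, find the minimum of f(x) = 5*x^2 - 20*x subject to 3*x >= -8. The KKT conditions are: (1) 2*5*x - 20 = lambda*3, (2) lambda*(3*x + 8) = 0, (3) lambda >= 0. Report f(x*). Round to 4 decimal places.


Step 1: Try lambda = 0 (constraint inactive).
Stationarity: 2*5*x - 20 = 0
x* = 20/(2*5) = 2.0
Check constraint: 3*2.0 = 6.0 >= -8 -- satisfied.
Step 2: Compute optimal value.
f(x*) = 5*2.0^2 - 20*2.0 = -20.0


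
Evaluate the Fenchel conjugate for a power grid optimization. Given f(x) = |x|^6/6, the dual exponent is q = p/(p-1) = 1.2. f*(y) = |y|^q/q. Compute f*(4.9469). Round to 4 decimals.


The conjugate exponent q satisfies 1/p + 1/q = 1.
p = 6, so q = 6/(6 - 1) = 1.2
|y|^q = 4.9469^1.2 = 6.8108
f*(4.9469) = 6.8108 / 1.2 = 5.6757


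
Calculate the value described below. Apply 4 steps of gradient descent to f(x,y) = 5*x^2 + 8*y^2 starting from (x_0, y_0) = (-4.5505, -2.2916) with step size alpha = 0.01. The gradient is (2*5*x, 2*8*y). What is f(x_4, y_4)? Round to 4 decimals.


Gradient descent on f(x,y) = 5*x^2 + 8*y^2.
Starting point: (-4.5505, -2.2916), alpha = 0.01
Step 1: grad_x = 2*5*-4.5505 = -45.505, grad_y = 2*8*-2.2916 = -36.6656
  x_1 = -4.5505 - 0.01*-45.505 = -4.0955
  y_1 = -2.2916 - 0.01*-36.6656 = -1.9249
Step 2: grad_x = 2*5*-4.0955 = -40.9545, grad_y = 2*8*-1.9249 = -30.7991
  x_2 = -4.0955 - 0.01*-40.9545 = -3.6859
  y_2 = -1.9249 - 0.01*-30.7991 = -1.617
Step 3: grad_x = 2*5*-3.6859 = -36.8591, grad_y = 2*8*-1.617 = -25.8712
  x_3 = -3.6859 - 0.01*-36.8591 = -3.3173
  y_3 = -1.617 - 0.01*-25.8712 = -1.3582
Step 4: grad_x = 2*5*-3.3173 = -33.1731, grad_y = 2*8*-1.3582 = -21.7318
  x_4 = -3.3173 - 0.01*-33.1731 = -2.9856
  y_4 = -1.3582 - 0.01*-21.7318 = -1.1409
f(-2.9856, -1.1409) = 5*(-2.9856)^2 + 8*(-1.1409)^2 = 54.9822


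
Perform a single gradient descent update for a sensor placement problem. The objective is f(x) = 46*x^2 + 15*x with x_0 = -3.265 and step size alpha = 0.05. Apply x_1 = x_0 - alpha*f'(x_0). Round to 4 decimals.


We compute the gradient at x_0 and apply the update.
f'(x) = 92*x + 15
f'(-3.265) = 92*-3.265 + 15 = -285.38
x_1 = -3.265 - 0.05*-285.38 = 11.004


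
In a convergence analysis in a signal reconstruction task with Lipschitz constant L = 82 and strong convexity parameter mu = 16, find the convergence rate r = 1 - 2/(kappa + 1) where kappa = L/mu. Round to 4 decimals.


Step 1: Compute the condition number.
kappa = L/mu = 82/16 = 5.125
Step 2: Compute the convergence rate.
r = 1 - 2/(kappa + 1) = 1 - 2*mu/(L + mu) = (L - mu)/(L + mu) = 66/98 = 0.6735


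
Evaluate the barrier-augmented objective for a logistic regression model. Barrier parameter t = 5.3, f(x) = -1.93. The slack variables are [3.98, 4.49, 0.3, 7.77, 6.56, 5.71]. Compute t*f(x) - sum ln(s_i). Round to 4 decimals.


Step 1: Compute log-barrier.
ln values: [1.3813, 1.5019, -1.204, 2.0503, 1.881, 1.7422]
phi = -(1.3813 + 1.5019 - 1.204 + 2.0503 + 1.881 + 1.7422) = -7.3526
Step 2: Compute augmented objective.
t*f(x) = 5.3*-1.93 = -10.229
Total = -10.229 - 7.3526 = -17.5816


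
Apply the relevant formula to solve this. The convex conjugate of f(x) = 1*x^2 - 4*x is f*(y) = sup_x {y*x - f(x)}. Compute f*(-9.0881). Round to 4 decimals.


f*(y) = sup_x {y*x - a*x^2 - b*x} = sup_x {(y-b)*x - a*x^2}
FOC: (y - b) - 2a*x = 0 => x* = (y - b)/(2a)
x* = (-9.0881 + 4)/(2*1) = -2.5441
f*(-9.0881) = (y-b)^2/(4a) = (-9.0881 + 4)^2/(4*1)
= 25.8888/4 = 6.4722


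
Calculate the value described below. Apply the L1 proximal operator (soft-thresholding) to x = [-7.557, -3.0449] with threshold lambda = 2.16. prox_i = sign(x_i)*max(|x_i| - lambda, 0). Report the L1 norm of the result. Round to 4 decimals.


Soft-thresholding with lambda = 2.16:
prox(-7.557) = sign(-7.557)*max(|-7.557| - 2.16, 0) = -5.397
prox(-3.0449) = sign(-3.0449)*max(|-3.0449| - 2.16, 0) = -0.8849
prox(x) = [-5.397, -0.8849]
||prox(x)||_1 = 5.397 + 0.8849 = 6.2819


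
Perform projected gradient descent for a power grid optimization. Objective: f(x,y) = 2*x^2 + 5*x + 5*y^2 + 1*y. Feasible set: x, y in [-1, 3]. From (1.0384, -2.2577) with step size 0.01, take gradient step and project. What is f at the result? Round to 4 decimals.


Step 1: Compute gradient at (1.0384, -2.2577).
grad_x = 2*2*1.0384 + 5 = 9.1536
grad_y = 2*5*-2.2577 + 1 = -21.577
Step 2: Gradient step.
x_raw = 1.0384 - 0.01*9.1536 = 0.9469
y_raw = -2.2577 - 0.01*-21.577 = -2.0419
Step 3: Project onto [-1, 3].
x_proj = clip(0.9469) = 0.9469
y_proj = clip(-2.0419) = -1.0
Step 4: Evaluate f.
f(0.9469, -1.0) = 10.5274


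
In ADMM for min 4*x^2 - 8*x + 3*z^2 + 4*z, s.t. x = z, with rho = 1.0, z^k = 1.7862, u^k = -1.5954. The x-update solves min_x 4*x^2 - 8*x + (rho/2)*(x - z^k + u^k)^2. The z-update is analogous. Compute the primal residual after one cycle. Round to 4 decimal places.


ADMM iteration with rho = 1.0, z^k = 1.7862, u^k = -1.5954
Step 1: x-update.
Minimize 4*x^2 - 8*x + (1.0/2)*(x - 1.7862 - 1.5954)^2
FOC: (2*4 + 1.0)*x = 8 + 1.0*(1.7862 + 1.5954)
x^{k+1} = 1.2646
Step 2: z-update.
Minimize 3*z^2 + 4*z + (1.0/2)*(1.2646 - z - 1.5954)^2
FOC: (2*3 + 1.0)*z = -4 + 1.0*(1.2646 - 1.5954)
z^{k+1} = -0.6187
Step 3: u-update.
u^{k+1} = -1.5954 + 1.2646 + 0.6187 = 0.2879
Step 4: Primal residual = |1.2646 + 0.6187| = 1.8833


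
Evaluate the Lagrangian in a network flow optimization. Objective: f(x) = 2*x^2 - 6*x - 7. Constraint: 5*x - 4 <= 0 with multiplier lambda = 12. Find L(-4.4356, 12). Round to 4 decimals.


Step 1: Evaluate f(x).
f(-4.4356) = 2*(-4.4356)^2 - 6*(-4.4356) - 7 = 58.9627
Step 2: Evaluate g(x).
g(-4.4356) = 5*-4.4356 - 4 = -26.178
Step 3: Compute Lagrangian.
L = 58.9627 + 12*-26.178 = -255.1733


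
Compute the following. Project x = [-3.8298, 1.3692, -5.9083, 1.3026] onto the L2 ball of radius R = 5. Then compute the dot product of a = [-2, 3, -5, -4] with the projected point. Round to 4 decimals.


Step 1: Compute ||x|| (intermediates to 6 decimals).
||x|| = sqrt((-3.8298)^2 + 1.3692^2 + (-5.9083)^2 + 1.3026^2) = 7.290189
Step 2: Project.
Since ||x|| > R, scale = R/||x|| = 5/7.290189 = 0.685853, proj(x) = scale * x
proj(x) = [-2.62668, 0.93907, -4.052225, 0.893392]
Step 3: Dot product.
a^T * proj(x) = -2*(-2.62668) + 3*0.93907 - 5*(-4.052225) - 4*0.893392 = 24.7581


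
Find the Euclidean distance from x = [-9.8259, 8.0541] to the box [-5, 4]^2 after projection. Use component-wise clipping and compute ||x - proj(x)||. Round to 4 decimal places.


Project each component onto [-5, 4].
clip(-9.8259) = -5.0, clip(8.0541) = 4.0
Projection = [-5.0, 4.0]
Squared diffs: [23.2893, 16.4357]
Distance = sqrt(39.725) = 6.3028


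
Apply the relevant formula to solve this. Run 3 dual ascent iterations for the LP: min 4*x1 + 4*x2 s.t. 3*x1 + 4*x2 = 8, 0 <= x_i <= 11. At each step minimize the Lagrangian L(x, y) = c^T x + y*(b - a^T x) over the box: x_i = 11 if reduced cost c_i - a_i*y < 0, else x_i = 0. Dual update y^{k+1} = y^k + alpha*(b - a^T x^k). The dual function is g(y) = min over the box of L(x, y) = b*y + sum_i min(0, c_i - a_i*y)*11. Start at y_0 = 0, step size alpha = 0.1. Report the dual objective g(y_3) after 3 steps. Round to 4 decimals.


Dual ascent for LP: min 4*x1 + 4*x2, 3*x1 + 4*x2 = 8, 0 <= x_i <= 11
Step 1: y^k = 0.0, reduced costs: (4.0, 4.0)
  x^k = (0.0, 0.0), subgradient = b - a^T x = 8.0
  y^{k+1} = 0.0 + 0.1*8.0 = 0.8
Step 2: y^k = 0.8, reduced costs: (1.6, 0.8)
  x^k = (0.0, 0.0), subgradient = b - a^T x = 8.0
  y^{k+1} = 0.8 + 0.1*8.0 = 1.6
Step 3: y^k = 1.6, reduced costs: (-0.8, -2.4)
  x^k = (11.0, 11.0), subgradient = b - a^T x = -69.0
  y^{k+1} = 1.6 + 0.1*-69.0 = -5.3
Dual objective at y_3 = -5.3: reduced costs (19.9, 25.2), box minimizer x = (0.0, 0.0)
g(y_3) = b*y + (c1 - a1*y)*x1 + (c2 - a2*y)*x2 = 8*(-5.3) + 19.9*0.0 + 25.2*0.0 = -42.4 + 0.0 + 0.0 = -42.4


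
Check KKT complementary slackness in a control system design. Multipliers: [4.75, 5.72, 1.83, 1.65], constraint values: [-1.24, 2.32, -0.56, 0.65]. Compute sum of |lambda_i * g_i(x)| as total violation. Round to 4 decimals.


KKT complementary slackness check:
lambda_1 * g_1 = 4.75 * -1.24 = -5.89
lambda_2 * g_2 = 5.72 * 2.32 = 13.2704
lambda_3 * g_3 = 1.83 * -0.56 = -1.0248
lambda_4 * g_4 = 1.65 * 0.65 = 1.0725
Total violation = 5.89 + 13.2704 + 1.0248 + 1.0725 = 21.2577


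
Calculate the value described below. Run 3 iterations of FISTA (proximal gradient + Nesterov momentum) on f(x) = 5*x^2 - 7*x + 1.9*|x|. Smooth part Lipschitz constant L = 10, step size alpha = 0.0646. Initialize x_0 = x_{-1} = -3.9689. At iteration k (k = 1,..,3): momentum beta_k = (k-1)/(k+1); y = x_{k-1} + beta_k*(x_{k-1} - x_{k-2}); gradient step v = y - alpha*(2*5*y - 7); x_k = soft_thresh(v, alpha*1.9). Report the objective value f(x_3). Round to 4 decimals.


FISTA on f(x) = 5*x^2 - 7*x + 1.9*|x|
L = 10, alpha = 0.0646
Iteration 1: beta = 0.0, y = -3.9689 + 0.0*(-3.9689 + 3.9689) = -3.9689
  grad(y) = -46.689, v = y - alpha*grad = -0.9528
  prox(v) = soft_thresh(-0.9528, 0.1227) = -0.8301
Iteration 2: beta = 0.3333, y = -0.8301 + 0.3333*(-0.8301 + 3.9689) = 0.2162
  grad(y) = -4.8377, v = y - alpha*grad = 0.5287
  prox(v) = soft_thresh(0.5287, 0.1227) = 0.406
Iteration 3: beta = 0.5, y = 0.406 + 0.5*(0.406 + 0.8301) = 1.024
  grad(y) = 3.2403, v = y - alpha*grad = 0.8147
  prox(v) = soft_thresh(0.8147, 0.1227) = 0.692
f(x_3) = 5*0.692^2 - 7*0.692 + 1.9*|0.692| = -1.1349


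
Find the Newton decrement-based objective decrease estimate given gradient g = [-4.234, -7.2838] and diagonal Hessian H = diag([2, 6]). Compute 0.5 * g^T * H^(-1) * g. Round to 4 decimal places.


Step 1: H is diagonal, so H^(-1) * g = [-2.117, -1.214].
Step 2: g^T H^(-1) g = sum_i g_i^2 / H_ii
  = (-4.234)^2/2 + (-7.2838)^2/6
  = 8.9634 + 8.8423 = 17.8057
Step 3: Objective decrease = 0.5 * g^T H^(-1) g = 8.9028


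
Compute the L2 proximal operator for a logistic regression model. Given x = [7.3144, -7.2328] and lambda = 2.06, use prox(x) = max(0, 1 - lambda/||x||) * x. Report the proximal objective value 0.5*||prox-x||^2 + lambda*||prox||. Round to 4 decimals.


Step 1: Compute ||x||.
||x|| = 10.2866
Step 2: Compute scaling factor.
scale = max(0, 1 - 2.06/10.2866) = 0.7997
Step 3: prox(x) = [5.8496, -5.7844]
||prox(x)|| = 8.2266
Step 4: Proximal objective.
0.5*||prox-x||^2 = 2.1218
lambda*||prox|| = 16.9468
Total = 19.0686


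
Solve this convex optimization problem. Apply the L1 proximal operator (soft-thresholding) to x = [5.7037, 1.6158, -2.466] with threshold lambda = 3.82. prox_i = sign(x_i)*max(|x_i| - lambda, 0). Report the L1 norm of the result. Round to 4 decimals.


Soft-thresholding with lambda = 3.82:
prox(5.7037) = sign(5.7037)*max(|5.7037| - 3.82, 0) = 1.8837
prox(1.6158) = sign(1.6158)*max(|1.6158| - 3.82, 0) = 0.0
prox(-2.466) = sign(-2.466)*max(|-2.466| - 3.82, 0) = 0.0
prox(x) = [1.8837, 0.0, 0.0]
||prox(x)||_1 = 1.8837 + 0.0 + 0.0 = 1.8837


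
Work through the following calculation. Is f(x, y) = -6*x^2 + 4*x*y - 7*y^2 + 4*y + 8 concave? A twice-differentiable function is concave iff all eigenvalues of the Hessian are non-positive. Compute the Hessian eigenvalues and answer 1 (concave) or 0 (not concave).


The Hessian of f(x,y) = -6*x^2 + 4*x*y - 7*y^2 + 4*y + 8 is:
H = [[-12, 4], [4, -14]]
Trace = -12 - 14 = -26
Determinant = -12*-14 - (4)^2 = 152
Discriminant = (-26)^2 - 4*152 = 68.0
Eigenvalues: lambda_1 = -17.1231, lambda_2 = -8.8769
The function is concave.

1


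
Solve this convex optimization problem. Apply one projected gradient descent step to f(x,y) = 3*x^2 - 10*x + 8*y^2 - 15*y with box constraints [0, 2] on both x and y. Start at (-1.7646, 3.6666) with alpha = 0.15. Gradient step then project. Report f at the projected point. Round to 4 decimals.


Step 1: Compute gradient at (-1.7646, 3.6666).
grad_x = 2*3*-1.7646 - 10 = -20.5876
grad_y = 2*8*3.6666 - 15 = 43.6656
Step 2: Gradient step.
x_raw = -1.7646 - 0.15*-20.5876 = 1.3235
y_raw = 3.6666 - 0.15*43.6656 = -2.8832
Step 3: Project onto [0, 2].
x_proj = clip(1.3235) = 1.3235
y_proj = clip(-2.8832) = 0.0
Step 4: Evaluate f.
f(1.3235, 0.0) = -7.9801


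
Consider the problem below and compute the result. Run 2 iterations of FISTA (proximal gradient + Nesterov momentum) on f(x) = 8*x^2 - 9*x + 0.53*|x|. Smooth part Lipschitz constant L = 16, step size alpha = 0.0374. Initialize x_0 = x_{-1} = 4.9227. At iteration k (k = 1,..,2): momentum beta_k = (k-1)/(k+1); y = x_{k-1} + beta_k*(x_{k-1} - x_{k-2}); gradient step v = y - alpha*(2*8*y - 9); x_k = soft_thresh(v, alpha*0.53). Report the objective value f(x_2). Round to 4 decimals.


FISTA on f(x) = 8*x^2 - 9*x + 0.53*|x|
L = 16, alpha = 0.0374
Iteration 1: beta = 0.0, y = 4.9227 + 0.0*(4.9227 - 4.9227) = 4.9227
  grad(y) = 69.7632, v = y - alpha*grad = 2.3136
  prox(v) = soft_thresh(2.3136, 0.0198) = 2.2937
Iteration 2: beta = 0.3333, y = 2.2937 + 0.3333*(2.2937 - 4.9227) = 1.4174
  grad(y) = 13.6786, v = y - alpha*grad = 0.9058
  prox(v) = soft_thresh(0.9058, 0.0198) = 0.886
f(x_2) = 8*0.886^2 - 9*0.886 + 0.53*|0.886| = -1.2244


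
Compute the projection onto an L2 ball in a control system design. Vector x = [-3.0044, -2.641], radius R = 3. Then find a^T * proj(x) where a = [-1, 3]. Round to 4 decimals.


Step 1: Compute ||x|| (intermediates to 6 decimals).
||x|| = sqrt((-3.0044)^2 + (-2.641)^2) = 4.000163
Step 2: Project.
Since ||x|| > R, scale = R/||x|| = 3/4.000163 = 0.749969, proj(x) = scale * x
proj(x) = [-2.253207, -1.980668]
Step 3: Dot product.
a^T * proj(x) = -1*(-2.253207) + 3*(-1.980668) = -3.6888


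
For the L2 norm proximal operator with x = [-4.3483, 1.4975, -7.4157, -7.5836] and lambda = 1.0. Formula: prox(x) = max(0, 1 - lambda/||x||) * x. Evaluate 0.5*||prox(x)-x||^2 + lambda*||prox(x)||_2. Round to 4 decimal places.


Step 1: Compute ||x||.
||x|| = 11.5609
Step 2: Compute scaling factor.
scale = max(0, 1 - 1.0/11.5609) = 0.9135
Step 3: prox(x) = [-3.9722, 1.368, -6.7743, -6.9276]
||prox(x)|| = 10.5609
Step 4: Proximal objective.
0.5*||prox-x||^2 = 0.5
lambda*||prox|| = 10.5609
Total = 11.0609


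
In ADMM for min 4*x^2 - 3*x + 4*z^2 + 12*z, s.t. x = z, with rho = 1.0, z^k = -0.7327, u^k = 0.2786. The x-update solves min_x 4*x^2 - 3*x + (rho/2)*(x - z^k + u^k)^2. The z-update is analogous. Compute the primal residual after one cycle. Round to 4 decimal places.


ADMM iteration with rho = 1.0, z^k = -0.7327, u^k = 0.2786
Step 1: x-update.
Minimize 4*x^2 - 3*x + (1.0/2)*(x + 0.7327 + 0.2786)^2
FOC: (2*4 + 1.0)*x = 3 + 1.0*(-0.7327 - 0.2786)
x^{k+1} = 0.221
Step 2: z-update.
Minimize 4*z^2 + 12*z + (1.0/2)*(0.221 - z + 0.2786)^2
FOC: (2*4 + 1.0)*z = -12 + 1.0*(0.221 + 0.2786)
z^{k+1} = -1.2778
Step 3: u-update.
u^{k+1} = 0.2786 + 0.221 + 1.2778 = 1.7774
Step 4: Primal residual = |0.221 + 1.2778| = 1.4988


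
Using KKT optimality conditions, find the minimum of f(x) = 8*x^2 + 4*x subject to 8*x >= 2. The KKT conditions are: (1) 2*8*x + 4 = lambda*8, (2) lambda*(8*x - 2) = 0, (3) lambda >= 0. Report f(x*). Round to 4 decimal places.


Step 1: Try lambda = 0 (constraint inactive).
x_unc = -4/(2*8) = -0.25
Check: 8*-0.25 = -2.0 < 2 -- violated!
Step 2: Constraint must be active: 8*x = 2
x* = 2/8 = 0.25
lambda = (2*8*0.25 + 4)/8 = 1.0
Step 3: Compute optimal value.
f(x*) = 8*0.25^2 + 4*0.25 = 1.5


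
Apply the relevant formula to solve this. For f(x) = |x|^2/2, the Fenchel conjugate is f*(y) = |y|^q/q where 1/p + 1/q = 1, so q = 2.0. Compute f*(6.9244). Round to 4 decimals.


The conjugate exponent q satisfies 1/p + 1/q = 1.
p = 2, so q = 2/(2 - 1) = 2.0
|y|^q = 6.9244^2.0 = 47.9473
f*(6.9244) = 47.9473 / 2.0 = 23.9737


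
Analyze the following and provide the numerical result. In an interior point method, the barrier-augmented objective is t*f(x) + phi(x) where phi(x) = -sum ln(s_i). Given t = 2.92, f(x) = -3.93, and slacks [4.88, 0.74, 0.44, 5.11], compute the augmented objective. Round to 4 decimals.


Step 1: Compute log-barrier.
ln values: [1.5851, -0.3011, -0.821, 1.6312]
phi = -(1.5851 - 0.3011 - 0.821 + 1.6312) = -2.0943
Step 2: Compute augmented objective.
t*f(x) = 2.92*-3.93 = -11.4756
Total = -11.4756 - 2.0943 = -13.5699


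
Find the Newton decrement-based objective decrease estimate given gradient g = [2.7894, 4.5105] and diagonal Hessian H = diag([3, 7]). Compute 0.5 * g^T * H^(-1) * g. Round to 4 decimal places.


Step 1: H is diagonal, so H^(-1) * g = [0.9298, 0.6444].
Step 2: g^T H^(-1) g = sum_i g_i^2 / H_ii
  = (2.7894)^2/3 + (4.5105)^2/7
  = 2.5936 + 2.9064 = 5.5
Step 3: Objective decrease = 0.5 * g^T H^(-1) g = 2.75


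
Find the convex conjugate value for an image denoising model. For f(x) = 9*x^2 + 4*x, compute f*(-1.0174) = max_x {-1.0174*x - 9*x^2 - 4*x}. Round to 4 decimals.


f*(y) = sup_x {y*x - a*x^2 - b*x} = sup_x {(y-b)*x - a*x^2}
FOC: (y - b) - 2a*x = 0 => x* = (y - b)/(2a)
x* = (-1.0174 - 4)/(2*9) = -0.2787
f*(-1.0174) = (y-b)^2/(4a) = (-1.0174 - 4)^2/(4*9)
= 25.1743/36 = 0.6993


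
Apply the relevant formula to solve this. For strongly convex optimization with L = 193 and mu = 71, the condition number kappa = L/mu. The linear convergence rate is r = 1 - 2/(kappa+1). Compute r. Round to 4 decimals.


Step 1: Compute the condition number.
kappa = L/mu = 193/71 = 2.7183
Step 2: Compute the convergence rate.
r = 1 - 2/(kappa + 1) = 1 - 2*mu/(L + mu) = (L - mu)/(L + mu) = 122/264 = 0.4621


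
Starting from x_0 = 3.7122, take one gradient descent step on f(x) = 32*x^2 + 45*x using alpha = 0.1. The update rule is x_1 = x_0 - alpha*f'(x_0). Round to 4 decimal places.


We compute the gradient at x_0 and apply the update.
f'(x) = 64*x + 45
f'(3.7122) = 64*3.7122 + 45 = 282.5808
x_1 = 3.7122 - 0.1*282.5808 = -24.5459


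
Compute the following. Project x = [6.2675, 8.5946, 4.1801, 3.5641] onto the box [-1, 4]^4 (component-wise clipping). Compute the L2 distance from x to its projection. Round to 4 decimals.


Project each component onto [-1, 4].
clip(6.2675) = 4.0, clip(8.5946) = 4.0, clip(4.1801) = 4.0, clip(3.5641) = 3.5641
Projection = [4.0, 4.0, 4.0, 3.5641]
Squared diffs: [5.1416, 21.1103, 0.0324, 0.0]
Distance = sqrt(26.2843) = 5.1268


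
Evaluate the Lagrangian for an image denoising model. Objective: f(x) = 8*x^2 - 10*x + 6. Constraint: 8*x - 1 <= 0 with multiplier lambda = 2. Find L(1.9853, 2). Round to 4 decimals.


Step 1: Evaluate f(x).
f(1.9853) = 8*1.9853^2 - 10*1.9853 + 6 = 17.6783
Step 2: Evaluate g(x).
g(1.9853) = 8*1.9853 - 1 = 14.8824
Step 3: Compute Lagrangian.
L = 17.6783 + 2*14.8824 = 47.4431


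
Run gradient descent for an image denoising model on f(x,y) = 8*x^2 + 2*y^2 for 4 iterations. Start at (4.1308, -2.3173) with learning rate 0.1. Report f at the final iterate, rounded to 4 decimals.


Gradient descent on f(x,y) = 8*x^2 + 2*y^2.
Starting point: (4.1308, -2.3173), alpha = 0.1
Step 1: grad_x = 2*8*4.1308 = 66.0928, grad_y = 2*2*-2.3173 = -9.2692
  x_1 = 4.1308 - 0.1*66.0928 = -2.4785
  y_1 = -2.3173 - 0.1*-9.2692 = -1.3904
Step 2: grad_x = 2*8*-2.4785 = -39.6557, grad_y = 2*2*-1.3904 = -5.5615
  x_2 = -2.4785 - 0.1*-39.6557 = 1.4871
  y_2 = -1.3904 - 0.1*-5.5615 = -0.8342
Step 3: grad_x = 2*8*1.4871 = 23.7934, grad_y = 2*2*-0.8342 = -3.3369
  x_3 = 1.4871 - 0.1*23.7934 = -0.8923
  y_3 = -0.8342 - 0.1*-3.3369 = -0.5005
Step 4: grad_x = 2*8*-0.8923 = -14.276, grad_y = 2*2*-0.5005 = -2.0021
  x_4 = -0.8923 - 0.1*-14.276 = 0.5354
  y_4 = -0.5005 - 0.1*-2.0021 = -0.3003
f(0.5354, -0.3003) = 8*0.5354^2 + 2*(-0.3003)^2 = 2.4732


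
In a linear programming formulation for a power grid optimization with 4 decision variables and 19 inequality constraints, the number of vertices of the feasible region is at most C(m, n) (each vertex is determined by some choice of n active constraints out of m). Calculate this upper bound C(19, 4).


Each vertex corresponds to some choice of n active constraints out of m, so the number of vertices is at most C(m, n) = m! / (n!(m-n)!).
m = 19, n = 4
Numerator: 19 * 18 * 17 * 16
Denominator: 4! = 24
C(19, 4) = 3876


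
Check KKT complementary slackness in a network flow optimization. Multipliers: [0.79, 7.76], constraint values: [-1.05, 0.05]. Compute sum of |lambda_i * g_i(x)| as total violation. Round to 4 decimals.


KKT complementary slackness check:
lambda_1 * g_1 = 0.79 * -1.05 = -0.8295
lambda_2 * g_2 = 7.76 * 0.05 = 0.388
Total violation = 0.8295 + 0.388 = 1.2175


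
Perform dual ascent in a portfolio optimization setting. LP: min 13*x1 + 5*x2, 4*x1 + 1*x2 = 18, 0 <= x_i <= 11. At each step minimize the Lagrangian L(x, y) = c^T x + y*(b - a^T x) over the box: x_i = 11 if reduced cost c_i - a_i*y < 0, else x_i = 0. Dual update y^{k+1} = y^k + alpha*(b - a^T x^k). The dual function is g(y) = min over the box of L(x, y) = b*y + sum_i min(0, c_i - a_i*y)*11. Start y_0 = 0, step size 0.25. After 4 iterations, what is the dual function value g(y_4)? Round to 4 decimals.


Dual ascent for LP: min 13*x1 + 5*x2, 4*x1 + 1*x2 = 18, 0 <= x_i <= 11
Step 1: y^k = 0.0, reduced costs: (13.0, 5.0)
  x^k = (0.0, 0.0), subgradient = b - a^T x = 18.0
  y^{k+1} = 0.0 + 0.25*18.0 = 4.5
Step 2: y^k = 4.5, reduced costs: (-5.0, 0.5)
  x^k = (11.0, 0.0), subgradient = b - a^T x = -26.0
  y^{k+1} = 4.5 + 0.25*-26.0 = -2.0
Step 3: y^k = -2.0, reduced costs: (21.0, 7.0)
  x^k = (0.0, 0.0), subgradient = b - a^T x = 18.0
  y^{k+1} = -2.0 + 0.25*18.0 = 2.5
Step 4: y^k = 2.5, reduced costs: (3.0, 2.5)
  x^k = (0.0, 0.0), subgradient = b - a^T x = 18.0
  y^{k+1} = 2.5 + 0.25*18.0 = 7.0
Dual objective at y_4 = 7.0: reduced costs (-15.0, -2.0), box minimizer x = (11.0, 11.0)
g(y_4) = b*y + (c1 - a1*y)*x1 + (c2 - a2*y)*x2 = 18*7.0 + (-15.0)*11.0 + (-2.0)*11.0 = 126.0 - 165.0 - 22.0 = -61.0


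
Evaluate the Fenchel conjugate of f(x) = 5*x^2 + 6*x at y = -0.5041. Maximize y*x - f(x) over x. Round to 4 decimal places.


f*(y) = sup_x {y*x - a*x^2 - b*x} = sup_x {(y-b)*x - a*x^2}
FOC: (y - b) - 2a*x = 0 => x* = (y - b)/(2a)
x* = (-0.5041 - 6)/(2*5) = -0.6504
f*(-0.5041) = (y-b)^2/(4a) = (-0.5041 - 6)^2/(4*5)
= 42.3033/20 = 2.1152


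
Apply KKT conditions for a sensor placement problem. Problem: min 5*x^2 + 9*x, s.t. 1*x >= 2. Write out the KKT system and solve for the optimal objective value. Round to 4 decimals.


Step 1: Try lambda = 0 (constraint inactive).
x_unc = -9/(2*5) = -0.9
Check: 1*-0.9 = -0.9 < 2 -- violated!
Step 2: Constraint must be active: 1*x = 2
x* = 2/1 = 2.0
lambda = (2*5*2.0 + 9)/1 = 29.0
Step 3: Compute optimal value.
f(x*) = 5*2.0^2 + 9*2.0 = 38.0
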